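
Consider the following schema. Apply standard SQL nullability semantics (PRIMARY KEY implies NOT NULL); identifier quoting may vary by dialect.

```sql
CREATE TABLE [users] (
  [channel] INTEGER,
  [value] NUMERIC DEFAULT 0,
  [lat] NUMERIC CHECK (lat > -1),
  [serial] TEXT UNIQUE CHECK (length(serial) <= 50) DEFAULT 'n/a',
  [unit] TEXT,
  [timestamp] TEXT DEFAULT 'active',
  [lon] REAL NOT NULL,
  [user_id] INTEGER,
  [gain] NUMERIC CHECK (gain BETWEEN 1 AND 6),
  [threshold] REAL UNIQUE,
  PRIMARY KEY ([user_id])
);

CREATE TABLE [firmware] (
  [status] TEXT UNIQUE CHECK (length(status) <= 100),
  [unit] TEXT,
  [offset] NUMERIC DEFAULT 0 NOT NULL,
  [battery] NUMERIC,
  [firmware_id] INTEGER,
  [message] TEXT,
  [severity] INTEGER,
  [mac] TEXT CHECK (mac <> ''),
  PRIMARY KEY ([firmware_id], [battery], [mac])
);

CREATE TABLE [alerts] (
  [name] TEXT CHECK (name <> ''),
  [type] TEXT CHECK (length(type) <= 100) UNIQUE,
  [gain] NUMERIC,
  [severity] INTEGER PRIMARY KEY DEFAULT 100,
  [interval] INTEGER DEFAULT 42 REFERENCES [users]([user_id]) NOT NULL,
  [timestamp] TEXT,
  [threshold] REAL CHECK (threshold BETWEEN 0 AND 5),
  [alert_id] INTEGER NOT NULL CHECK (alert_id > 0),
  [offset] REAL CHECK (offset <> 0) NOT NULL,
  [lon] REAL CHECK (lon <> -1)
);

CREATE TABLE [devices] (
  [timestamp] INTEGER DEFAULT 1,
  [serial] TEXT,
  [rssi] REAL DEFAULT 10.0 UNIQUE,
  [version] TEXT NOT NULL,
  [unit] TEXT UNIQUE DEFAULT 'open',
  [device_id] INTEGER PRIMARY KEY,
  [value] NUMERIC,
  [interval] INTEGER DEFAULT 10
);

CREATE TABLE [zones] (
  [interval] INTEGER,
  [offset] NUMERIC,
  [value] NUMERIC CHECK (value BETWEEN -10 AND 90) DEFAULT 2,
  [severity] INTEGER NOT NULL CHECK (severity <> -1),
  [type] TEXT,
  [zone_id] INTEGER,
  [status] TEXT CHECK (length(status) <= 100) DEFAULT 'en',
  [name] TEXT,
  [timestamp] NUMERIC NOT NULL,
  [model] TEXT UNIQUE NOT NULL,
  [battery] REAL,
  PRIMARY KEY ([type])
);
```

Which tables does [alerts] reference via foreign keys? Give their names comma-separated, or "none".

users

- interval REFERENCES users(user_id).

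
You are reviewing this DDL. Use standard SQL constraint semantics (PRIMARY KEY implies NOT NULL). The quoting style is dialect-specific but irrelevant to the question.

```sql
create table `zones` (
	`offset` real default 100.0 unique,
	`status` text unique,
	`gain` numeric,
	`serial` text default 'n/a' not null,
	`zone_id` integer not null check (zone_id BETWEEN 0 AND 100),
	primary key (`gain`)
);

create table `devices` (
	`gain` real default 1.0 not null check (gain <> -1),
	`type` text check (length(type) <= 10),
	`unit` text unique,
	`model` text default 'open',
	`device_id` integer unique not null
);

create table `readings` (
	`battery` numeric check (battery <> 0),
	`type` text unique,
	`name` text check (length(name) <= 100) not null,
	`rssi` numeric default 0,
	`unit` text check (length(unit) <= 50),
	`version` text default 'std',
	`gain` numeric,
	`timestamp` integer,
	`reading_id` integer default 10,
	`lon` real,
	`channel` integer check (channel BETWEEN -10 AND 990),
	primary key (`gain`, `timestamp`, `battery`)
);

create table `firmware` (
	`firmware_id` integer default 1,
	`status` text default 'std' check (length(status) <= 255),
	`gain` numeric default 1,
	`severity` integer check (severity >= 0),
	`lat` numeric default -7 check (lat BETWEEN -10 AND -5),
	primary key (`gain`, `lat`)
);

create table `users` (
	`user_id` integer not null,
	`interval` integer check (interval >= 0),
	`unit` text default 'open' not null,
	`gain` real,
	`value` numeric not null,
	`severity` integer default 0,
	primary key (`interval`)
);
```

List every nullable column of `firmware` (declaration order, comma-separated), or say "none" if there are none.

- firmware_id: DEFAULT only fills an omitted column; an explicit NULL is still allowed → nullable.
- status: CHECK does not forbid NULL (a CHECK constraint passes when its expression is NULL) → nullable.
- gain: part of the PRIMARY KEY, which implies NOT NULL → not nullable.
- severity: CHECK does not forbid NULL (a CHECK constraint passes when its expression is NULL) → nullable.
- lat: part of the PRIMARY KEY, which implies NOT NULL → not nullable.

firmware_id, status, severity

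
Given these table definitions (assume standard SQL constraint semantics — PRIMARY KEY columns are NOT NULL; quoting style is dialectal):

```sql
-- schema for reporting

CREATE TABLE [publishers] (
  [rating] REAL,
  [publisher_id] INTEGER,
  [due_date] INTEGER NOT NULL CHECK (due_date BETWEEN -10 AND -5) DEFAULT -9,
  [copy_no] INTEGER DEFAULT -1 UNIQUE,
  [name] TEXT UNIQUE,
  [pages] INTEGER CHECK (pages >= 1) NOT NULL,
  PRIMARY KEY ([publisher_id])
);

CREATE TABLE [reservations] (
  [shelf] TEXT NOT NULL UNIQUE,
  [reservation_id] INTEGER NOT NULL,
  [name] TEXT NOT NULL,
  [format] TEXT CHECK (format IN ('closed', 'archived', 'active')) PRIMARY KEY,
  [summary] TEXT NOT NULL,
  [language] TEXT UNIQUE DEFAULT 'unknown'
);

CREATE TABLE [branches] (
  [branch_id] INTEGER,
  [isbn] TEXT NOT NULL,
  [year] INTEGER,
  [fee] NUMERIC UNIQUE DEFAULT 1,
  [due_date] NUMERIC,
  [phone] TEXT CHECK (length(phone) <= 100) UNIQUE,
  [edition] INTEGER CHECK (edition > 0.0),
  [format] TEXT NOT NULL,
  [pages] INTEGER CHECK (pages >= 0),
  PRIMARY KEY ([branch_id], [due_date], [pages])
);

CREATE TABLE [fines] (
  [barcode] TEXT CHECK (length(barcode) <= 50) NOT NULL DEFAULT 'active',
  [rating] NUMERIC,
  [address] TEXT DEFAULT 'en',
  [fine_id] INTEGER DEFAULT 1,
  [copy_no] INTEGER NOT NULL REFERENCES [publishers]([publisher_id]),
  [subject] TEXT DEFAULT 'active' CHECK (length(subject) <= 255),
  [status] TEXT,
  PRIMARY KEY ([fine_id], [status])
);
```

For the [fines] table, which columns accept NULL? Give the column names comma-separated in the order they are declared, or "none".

- barcode: declared NOT NULL → not nullable.
- rating: no NOT NULL constraint applies → nullable.
- address: DEFAULT only fills an omitted column; an explicit NULL is still allowed → nullable.
- fine_id: part of the PRIMARY KEY, which implies NOT NULL → not nullable.
- copy_no: declared NOT NULL → not nullable.
- subject: CHECK does not forbid NULL (a CHECK constraint passes when its expression is NULL) → nullable.
- status: part of the PRIMARY KEY, which implies NOT NULL → not nullable.

rating, address, subject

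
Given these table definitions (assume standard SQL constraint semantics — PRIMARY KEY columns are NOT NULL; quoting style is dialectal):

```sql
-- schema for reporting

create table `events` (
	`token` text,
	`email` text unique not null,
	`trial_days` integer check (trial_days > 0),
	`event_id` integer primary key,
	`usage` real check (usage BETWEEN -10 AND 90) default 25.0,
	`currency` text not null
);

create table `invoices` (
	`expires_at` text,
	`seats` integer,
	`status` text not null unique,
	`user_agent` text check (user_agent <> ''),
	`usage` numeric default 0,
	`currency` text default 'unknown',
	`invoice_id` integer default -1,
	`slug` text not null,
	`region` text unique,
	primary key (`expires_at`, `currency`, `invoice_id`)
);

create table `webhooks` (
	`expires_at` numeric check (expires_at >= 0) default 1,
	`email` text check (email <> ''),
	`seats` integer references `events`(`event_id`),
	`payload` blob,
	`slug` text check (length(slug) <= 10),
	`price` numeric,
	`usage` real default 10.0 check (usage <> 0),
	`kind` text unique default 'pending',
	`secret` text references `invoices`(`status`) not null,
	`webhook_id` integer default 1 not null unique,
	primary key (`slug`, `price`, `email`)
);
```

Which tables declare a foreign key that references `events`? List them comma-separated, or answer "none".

webhooks

- webhooks.seats references events(event_id).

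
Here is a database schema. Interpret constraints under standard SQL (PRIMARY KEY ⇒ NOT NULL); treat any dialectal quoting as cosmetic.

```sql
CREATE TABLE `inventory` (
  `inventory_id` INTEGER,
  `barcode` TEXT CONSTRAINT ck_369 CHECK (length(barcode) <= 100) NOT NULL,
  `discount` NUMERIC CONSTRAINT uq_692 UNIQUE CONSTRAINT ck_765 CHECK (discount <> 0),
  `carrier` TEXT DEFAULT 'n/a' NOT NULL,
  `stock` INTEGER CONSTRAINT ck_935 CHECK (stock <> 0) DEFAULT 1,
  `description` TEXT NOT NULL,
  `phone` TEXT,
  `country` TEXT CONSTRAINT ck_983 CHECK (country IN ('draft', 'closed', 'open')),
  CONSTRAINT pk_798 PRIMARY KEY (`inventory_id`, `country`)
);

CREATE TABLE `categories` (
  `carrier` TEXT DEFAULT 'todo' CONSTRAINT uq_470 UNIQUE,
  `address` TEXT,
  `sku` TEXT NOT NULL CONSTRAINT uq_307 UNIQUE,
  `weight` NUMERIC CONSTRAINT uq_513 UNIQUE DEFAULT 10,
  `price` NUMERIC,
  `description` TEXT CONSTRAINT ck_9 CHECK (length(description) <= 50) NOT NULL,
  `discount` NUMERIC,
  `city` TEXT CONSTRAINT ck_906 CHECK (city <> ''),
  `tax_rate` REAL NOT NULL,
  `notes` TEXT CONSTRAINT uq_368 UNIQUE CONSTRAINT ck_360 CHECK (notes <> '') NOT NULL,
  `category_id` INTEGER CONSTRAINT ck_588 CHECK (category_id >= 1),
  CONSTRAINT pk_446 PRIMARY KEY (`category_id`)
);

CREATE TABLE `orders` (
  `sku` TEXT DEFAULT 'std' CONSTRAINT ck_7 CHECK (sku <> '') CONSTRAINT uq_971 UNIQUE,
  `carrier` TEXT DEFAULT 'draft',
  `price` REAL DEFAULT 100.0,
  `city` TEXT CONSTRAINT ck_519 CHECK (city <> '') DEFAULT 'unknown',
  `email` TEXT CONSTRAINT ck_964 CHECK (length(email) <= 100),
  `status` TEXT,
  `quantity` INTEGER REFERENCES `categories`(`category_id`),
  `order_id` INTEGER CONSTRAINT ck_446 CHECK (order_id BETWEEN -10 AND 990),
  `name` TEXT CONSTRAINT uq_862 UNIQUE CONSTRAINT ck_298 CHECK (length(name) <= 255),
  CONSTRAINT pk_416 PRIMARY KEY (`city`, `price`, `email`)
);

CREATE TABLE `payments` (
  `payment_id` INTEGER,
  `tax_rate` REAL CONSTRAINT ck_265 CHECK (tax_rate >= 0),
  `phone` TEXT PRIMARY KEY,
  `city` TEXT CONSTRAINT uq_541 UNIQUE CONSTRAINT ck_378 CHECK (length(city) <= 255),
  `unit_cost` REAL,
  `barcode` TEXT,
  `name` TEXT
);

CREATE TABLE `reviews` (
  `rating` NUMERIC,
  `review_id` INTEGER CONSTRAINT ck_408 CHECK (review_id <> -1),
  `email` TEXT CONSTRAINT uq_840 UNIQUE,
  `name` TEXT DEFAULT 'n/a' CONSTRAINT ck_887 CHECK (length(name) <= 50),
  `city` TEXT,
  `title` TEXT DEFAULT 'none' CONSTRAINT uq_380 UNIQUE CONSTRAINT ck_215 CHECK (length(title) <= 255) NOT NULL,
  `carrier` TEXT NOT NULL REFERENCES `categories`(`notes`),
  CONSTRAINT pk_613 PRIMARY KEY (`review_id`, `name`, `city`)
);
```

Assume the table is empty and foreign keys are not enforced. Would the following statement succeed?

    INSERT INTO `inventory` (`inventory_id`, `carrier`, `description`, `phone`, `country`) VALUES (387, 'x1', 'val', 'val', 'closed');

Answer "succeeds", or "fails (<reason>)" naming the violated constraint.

barcode is omitted from the column list and has no DEFAULT, so it would receive NULL.
But barcode is declared NOT NULL.

fails (NOT NULL on barcode)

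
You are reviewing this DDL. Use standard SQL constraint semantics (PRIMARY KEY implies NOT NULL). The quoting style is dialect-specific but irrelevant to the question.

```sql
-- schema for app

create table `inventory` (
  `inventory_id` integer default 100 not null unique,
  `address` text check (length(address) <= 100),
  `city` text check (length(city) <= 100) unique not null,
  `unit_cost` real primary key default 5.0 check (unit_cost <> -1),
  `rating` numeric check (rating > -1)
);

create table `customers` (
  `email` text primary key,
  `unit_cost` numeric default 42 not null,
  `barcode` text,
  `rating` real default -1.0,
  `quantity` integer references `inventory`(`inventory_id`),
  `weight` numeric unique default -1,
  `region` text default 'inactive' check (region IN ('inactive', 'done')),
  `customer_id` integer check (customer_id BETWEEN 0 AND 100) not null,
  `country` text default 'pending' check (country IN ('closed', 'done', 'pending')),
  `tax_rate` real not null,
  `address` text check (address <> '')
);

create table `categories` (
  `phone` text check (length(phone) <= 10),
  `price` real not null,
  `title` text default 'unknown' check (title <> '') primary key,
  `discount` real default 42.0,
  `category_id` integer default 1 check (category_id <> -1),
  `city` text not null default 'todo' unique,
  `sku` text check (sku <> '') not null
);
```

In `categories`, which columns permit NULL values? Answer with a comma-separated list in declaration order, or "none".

- phone: CHECK does not forbid NULL (a CHECK constraint passes when its expression is NULL) → nullable.
- price: declared NOT NULL → not nullable.
- title: part of the PRIMARY KEY, which implies NOT NULL → not nullable.
- discount: DEFAULT only fills an omitted column; an explicit NULL is still allowed → nullable.
- category_id: CHECK does not forbid NULL (a CHECK constraint passes when its expression is NULL) → nullable.
- city: declared NOT NULL → not nullable.
- sku: declared NOT NULL → not nullable.

phone, discount, category_id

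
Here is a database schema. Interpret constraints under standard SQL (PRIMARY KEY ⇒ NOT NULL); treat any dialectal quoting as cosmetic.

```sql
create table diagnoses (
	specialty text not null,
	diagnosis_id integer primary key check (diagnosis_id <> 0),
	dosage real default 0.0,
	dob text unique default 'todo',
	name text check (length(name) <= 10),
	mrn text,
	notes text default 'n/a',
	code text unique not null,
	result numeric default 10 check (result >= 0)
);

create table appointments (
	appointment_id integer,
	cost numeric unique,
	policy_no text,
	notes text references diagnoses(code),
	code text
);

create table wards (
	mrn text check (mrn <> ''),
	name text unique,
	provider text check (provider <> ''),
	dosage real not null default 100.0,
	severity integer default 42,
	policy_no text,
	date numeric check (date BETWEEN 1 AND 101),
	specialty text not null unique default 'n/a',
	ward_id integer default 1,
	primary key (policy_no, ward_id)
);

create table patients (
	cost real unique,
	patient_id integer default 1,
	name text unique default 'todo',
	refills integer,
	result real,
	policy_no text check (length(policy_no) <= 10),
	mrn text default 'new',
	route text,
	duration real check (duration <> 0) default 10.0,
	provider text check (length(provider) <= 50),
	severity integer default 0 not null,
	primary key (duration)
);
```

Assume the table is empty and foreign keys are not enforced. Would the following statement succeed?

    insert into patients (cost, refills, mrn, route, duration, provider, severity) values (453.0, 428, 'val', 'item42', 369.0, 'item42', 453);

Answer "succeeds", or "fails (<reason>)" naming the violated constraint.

succeeds

NOT NULL columns: duration is supplied; severity is supplied.
CHECK constraints: 369.0 satisfies (duration <> 0); 'item42' satisfies (length(provider) <= 50).
No constraint is violated.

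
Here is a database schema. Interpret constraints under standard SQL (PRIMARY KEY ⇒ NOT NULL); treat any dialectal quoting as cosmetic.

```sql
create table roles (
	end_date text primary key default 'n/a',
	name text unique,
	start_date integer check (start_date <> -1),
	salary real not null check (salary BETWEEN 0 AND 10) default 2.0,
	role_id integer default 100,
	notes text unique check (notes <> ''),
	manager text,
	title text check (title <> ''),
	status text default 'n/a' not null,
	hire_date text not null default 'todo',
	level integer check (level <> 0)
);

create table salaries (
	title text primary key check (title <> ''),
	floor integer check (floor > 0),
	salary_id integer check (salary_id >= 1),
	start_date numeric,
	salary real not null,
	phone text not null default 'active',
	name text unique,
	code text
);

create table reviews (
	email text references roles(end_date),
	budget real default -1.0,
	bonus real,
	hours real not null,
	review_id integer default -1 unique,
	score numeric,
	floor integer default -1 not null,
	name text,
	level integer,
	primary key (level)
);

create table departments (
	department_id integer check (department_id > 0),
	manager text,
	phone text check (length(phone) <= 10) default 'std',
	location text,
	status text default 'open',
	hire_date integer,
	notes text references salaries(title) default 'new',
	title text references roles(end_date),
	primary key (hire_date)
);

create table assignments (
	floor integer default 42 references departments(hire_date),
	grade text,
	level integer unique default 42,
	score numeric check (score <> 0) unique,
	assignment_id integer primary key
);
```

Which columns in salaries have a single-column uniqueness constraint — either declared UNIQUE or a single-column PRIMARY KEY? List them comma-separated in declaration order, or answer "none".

- title: single-column PRIMARY KEY → unique.
- floor: no UNIQUE or single-column PK constraint.
- salary_id: no UNIQUE or single-column PK constraint.
- start_date: no UNIQUE or single-column PK constraint.
- salary: no UNIQUE or single-column PK constraint.
- phone: no UNIQUE or single-column PK constraint.
- name: declared UNIQUE → unique.
- code: no UNIQUE or single-column PK constraint.

title, name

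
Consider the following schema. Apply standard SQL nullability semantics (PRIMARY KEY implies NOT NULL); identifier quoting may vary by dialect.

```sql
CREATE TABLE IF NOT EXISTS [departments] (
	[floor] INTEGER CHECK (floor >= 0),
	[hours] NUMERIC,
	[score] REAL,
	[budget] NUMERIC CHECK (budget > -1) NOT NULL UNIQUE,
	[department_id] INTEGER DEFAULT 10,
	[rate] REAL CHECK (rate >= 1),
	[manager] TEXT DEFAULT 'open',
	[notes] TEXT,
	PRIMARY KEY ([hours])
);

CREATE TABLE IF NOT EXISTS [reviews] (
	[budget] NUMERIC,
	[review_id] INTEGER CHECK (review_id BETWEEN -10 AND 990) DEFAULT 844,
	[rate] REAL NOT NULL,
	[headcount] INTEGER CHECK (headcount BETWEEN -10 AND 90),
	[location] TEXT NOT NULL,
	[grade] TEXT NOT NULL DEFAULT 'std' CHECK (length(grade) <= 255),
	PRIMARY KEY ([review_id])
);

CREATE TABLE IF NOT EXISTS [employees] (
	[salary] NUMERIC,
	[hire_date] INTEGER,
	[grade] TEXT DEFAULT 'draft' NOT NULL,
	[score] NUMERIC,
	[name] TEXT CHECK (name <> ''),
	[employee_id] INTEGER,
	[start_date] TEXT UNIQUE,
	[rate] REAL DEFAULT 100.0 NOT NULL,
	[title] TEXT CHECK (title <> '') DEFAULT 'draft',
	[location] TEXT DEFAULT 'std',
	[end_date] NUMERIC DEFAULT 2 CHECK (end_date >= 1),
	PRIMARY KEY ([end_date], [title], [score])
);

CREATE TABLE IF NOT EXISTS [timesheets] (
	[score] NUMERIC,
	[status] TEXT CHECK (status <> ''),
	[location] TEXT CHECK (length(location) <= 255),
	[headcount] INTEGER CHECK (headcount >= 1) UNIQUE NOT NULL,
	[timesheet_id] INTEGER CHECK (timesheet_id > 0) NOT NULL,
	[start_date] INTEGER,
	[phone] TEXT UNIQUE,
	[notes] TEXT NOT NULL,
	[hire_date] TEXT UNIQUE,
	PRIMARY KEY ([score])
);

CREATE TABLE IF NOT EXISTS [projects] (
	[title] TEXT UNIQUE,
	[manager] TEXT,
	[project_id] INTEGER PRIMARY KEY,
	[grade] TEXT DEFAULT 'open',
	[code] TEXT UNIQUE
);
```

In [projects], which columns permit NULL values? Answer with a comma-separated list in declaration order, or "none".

- title: UNIQUE does not imply NOT NULL → nullable.
- manager: no NOT NULL constraint applies → nullable.
- project_id: part of the PRIMARY KEY, which implies NOT NULL → not nullable.
- grade: DEFAULT only fills an omitted column; an explicit NULL is still allowed → nullable.
- code: UNIQUE does not imply NOT NULL → nullable.

title, manager, grade, code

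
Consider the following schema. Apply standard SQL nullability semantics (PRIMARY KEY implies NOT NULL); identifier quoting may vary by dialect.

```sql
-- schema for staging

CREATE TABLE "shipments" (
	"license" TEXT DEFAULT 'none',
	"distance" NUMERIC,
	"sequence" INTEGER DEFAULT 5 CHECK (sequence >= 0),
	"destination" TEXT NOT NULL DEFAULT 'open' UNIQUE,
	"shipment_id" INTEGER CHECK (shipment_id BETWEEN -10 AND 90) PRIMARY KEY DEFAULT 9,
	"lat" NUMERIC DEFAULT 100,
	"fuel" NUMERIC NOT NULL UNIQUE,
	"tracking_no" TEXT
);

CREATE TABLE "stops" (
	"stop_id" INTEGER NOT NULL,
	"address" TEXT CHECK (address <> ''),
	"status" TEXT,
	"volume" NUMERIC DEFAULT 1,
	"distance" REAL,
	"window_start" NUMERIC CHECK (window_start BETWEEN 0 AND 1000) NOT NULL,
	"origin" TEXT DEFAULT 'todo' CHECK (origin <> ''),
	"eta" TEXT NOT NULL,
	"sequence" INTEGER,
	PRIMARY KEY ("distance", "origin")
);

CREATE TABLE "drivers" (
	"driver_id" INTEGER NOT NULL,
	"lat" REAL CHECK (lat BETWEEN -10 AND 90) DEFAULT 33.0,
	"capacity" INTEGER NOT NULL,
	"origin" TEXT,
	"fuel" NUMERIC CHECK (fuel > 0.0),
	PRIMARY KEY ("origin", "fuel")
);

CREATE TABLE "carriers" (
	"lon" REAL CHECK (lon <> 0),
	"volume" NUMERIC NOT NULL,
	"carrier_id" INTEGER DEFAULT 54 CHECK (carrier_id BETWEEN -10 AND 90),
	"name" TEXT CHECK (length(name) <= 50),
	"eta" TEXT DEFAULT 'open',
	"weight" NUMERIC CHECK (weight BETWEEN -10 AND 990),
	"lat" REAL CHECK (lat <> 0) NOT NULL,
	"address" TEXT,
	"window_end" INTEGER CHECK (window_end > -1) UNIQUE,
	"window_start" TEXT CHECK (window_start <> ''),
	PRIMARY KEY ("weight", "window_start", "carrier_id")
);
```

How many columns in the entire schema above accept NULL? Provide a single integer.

shipments: 5 nullable (license, distance, sequence, lat, tracking_no — PK (shipment_id) and explicit NOT NULL columns excluded).
stops: 4 nullable (address, status, volume, sequence — PK (distance, origin) and explicit NOT NULL columns excluded).
drivers: 1 nullable (lat — PK (origin, fuel) and explicit NOT NULL columns excluded).
carriers: 5 nullable (lon, name, eta, address, window_end — PK (weight, window_start, carrier_id) and explicit NOT NULL columns excluded).
Total: 5 + 4 + 1 + 5 = 15.

15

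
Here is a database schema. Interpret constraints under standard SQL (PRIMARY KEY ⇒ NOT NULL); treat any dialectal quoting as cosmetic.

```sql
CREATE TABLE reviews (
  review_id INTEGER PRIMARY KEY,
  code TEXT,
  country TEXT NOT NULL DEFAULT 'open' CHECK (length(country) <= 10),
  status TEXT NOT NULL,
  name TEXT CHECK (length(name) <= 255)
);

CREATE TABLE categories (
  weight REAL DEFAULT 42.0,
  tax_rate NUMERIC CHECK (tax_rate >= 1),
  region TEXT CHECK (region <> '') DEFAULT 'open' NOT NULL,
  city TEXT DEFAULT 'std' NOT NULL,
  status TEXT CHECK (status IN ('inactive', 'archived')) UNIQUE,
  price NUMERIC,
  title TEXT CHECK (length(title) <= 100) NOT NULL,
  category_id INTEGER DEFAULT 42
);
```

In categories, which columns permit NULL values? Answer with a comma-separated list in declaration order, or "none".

weight, tax_rate, status, price, category_id

- weight: DEFAULT only fills an omitted column; an explicit NULL is still allowed → nullable.
- tax_rate: CHECK does not forbid NULL (a CHECK constraint passes when its expression is NULL) → nullable.
- region: declared NOT NULL → not nullable.
- city: declared NOT NULL → not nullable.
- status: CHECK does not forbid NULL (a CHECK constraint passes when its expression is NULL) → nullable.
- price: no NOT NULL constraint applies → nullable.
- title: declared NOT NULL → not nullable.
- category_id: DEFAULT only fills an omitted column; an explicit NULL is still allowed → nullable.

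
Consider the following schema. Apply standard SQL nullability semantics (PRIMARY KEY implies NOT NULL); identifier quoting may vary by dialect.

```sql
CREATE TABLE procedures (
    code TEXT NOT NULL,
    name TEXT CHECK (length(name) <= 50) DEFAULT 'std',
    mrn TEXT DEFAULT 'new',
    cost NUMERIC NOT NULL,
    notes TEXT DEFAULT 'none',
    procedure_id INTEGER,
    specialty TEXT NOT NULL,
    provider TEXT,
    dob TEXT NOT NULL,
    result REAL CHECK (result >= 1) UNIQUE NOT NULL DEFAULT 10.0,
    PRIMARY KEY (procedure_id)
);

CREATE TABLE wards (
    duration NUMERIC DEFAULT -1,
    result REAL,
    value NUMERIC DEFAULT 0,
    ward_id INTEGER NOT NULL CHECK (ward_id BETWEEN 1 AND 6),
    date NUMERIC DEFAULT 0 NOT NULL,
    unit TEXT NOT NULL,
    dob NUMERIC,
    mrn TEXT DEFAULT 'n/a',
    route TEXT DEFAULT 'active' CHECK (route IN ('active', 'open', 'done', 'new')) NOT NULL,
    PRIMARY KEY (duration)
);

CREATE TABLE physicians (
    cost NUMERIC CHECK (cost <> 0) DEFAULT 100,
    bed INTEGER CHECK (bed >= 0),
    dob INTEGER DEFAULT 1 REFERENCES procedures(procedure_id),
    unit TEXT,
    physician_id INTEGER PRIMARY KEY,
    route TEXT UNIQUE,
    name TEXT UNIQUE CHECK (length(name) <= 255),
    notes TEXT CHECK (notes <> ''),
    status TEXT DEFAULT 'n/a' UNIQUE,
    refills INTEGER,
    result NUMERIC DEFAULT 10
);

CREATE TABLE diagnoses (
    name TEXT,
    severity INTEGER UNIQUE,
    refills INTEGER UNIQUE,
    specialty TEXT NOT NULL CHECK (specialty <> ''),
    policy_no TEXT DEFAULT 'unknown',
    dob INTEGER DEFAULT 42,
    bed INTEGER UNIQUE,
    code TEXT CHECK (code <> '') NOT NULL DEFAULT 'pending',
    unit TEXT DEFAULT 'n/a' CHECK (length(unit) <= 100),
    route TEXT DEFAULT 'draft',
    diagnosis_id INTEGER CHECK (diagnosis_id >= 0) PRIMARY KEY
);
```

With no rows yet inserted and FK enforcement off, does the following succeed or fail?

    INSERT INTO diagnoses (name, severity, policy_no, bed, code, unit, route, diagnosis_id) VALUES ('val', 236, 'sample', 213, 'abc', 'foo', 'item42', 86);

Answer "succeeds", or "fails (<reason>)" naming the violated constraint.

fails (NOT NULL on specialty)

specialty is omitted from the column list and has no DEFAULT, so it would receive NULL.
But specialty is declared NOT NULL.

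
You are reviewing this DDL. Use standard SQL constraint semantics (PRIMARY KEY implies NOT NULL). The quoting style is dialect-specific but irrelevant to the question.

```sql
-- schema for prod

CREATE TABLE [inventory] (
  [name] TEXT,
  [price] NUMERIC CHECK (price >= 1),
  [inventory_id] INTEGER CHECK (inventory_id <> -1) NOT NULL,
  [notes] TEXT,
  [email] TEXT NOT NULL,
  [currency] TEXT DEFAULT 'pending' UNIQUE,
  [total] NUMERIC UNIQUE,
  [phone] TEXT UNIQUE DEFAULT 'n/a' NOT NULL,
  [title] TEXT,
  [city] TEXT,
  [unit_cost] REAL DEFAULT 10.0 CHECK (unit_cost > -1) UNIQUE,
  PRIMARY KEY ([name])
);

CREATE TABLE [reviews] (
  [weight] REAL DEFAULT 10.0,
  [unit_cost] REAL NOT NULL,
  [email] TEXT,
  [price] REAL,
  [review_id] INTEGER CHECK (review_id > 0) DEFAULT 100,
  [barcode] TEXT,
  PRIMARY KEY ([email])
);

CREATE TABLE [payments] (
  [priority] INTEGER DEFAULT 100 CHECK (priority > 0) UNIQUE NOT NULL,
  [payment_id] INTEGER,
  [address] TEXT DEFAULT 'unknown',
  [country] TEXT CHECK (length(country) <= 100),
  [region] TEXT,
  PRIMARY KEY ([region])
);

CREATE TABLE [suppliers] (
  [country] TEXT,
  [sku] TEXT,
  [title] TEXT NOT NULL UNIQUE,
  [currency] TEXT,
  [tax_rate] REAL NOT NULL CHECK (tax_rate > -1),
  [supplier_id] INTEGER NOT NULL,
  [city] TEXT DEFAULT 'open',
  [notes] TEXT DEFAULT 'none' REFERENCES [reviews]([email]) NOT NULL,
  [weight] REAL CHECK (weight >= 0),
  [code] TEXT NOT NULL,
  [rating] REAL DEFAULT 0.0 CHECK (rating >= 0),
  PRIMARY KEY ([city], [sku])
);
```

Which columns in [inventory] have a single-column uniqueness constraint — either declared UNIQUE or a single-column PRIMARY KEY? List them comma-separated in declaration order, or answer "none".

- name: single-column PRIMARY KEY → unique.
- price: no UNIQUE or single-column PK constraint.
- inventory_id: no UNIQUE or single-column PK constraint.
- notes: no UNIQUE or single-column PK constraint.
- email: no UNIQUE or single-column PK constraint.
- currency: declared UNIQUE → unique.
- total: declared UNIQUE → unique.
- phone: declared UNIQUE → unique.
- title: no UNIQUE or single-column PK constraint.
- city: no UNIQUE or single-column PK constraint.
- unit_cost: declared UNIQUE → unique.

name, currency, total, phone, unit_cost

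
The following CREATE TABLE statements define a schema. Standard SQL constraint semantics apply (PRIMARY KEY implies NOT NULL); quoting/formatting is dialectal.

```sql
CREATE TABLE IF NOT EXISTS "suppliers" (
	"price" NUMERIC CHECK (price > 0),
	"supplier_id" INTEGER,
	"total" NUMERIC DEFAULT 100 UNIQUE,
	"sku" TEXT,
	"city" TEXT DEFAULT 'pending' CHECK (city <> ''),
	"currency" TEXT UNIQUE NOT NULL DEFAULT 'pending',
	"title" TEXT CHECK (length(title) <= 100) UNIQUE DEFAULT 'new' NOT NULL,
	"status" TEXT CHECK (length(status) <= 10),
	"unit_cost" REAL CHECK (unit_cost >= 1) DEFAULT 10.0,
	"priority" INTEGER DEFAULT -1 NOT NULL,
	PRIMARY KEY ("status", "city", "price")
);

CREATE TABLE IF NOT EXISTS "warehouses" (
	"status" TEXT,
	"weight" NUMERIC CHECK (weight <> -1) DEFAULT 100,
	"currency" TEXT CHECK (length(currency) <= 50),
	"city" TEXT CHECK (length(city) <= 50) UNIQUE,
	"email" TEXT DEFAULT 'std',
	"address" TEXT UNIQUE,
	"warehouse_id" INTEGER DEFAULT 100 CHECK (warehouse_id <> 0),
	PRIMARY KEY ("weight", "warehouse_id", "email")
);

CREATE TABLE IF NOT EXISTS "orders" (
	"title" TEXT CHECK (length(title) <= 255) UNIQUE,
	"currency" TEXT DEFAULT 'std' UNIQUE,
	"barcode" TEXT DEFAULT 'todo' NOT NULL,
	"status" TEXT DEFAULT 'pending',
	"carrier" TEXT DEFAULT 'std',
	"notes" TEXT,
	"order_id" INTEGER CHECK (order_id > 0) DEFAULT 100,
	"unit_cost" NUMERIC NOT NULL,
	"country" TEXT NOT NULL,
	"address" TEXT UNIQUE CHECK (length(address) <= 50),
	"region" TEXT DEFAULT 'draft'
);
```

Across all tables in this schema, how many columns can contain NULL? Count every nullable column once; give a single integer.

suppliers: 4 nullable (supplier_id, total, sku, unit_cost — PK (status, city, price) and explicit NOT NULL columns excluded).
warehouses: 4 nullable (status, currency, city, address — PK (weight, warehouse_id, email) and explicit NOT NULL columns excluded).
orders: 8 nullable (title, currency, status, carrier, notes, order_id, address, region — PK none and explicit NOT NULL columns excluded).
Total: 4 + 4 + 8 = 16.

16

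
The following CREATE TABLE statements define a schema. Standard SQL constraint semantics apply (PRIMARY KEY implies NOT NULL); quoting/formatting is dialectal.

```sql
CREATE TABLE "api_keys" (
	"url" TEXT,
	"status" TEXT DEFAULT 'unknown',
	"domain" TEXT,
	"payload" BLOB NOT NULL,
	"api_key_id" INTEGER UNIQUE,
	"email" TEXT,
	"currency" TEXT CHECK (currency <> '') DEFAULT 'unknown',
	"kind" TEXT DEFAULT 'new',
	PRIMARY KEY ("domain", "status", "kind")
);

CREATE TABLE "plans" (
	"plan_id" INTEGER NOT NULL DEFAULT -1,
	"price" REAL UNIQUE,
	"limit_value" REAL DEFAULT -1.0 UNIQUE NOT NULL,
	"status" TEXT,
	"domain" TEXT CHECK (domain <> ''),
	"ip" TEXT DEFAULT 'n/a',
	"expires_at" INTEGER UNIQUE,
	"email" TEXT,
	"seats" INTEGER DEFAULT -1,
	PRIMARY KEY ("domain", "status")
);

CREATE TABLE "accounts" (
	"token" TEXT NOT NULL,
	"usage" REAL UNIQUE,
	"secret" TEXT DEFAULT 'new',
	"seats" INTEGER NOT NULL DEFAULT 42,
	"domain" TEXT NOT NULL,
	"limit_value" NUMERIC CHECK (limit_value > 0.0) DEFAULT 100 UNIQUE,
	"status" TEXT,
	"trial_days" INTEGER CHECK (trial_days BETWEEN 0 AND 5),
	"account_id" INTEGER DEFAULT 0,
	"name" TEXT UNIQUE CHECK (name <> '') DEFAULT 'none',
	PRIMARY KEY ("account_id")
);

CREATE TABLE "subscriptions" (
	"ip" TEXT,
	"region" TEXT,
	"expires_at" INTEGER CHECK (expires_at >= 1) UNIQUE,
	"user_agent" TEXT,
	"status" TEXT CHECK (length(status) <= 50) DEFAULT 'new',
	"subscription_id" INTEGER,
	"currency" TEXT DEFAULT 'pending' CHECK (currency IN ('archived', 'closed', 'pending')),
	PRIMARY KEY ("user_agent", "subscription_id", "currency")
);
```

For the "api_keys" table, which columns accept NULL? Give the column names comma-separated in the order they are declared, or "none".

- url: no NOT NULL constraint applies → nullable.
- status: part of the PRIMARY KEY, which implies NOT NULL → not nullable.
- domain: part of the PRIMARY KEY, which implies NOT NULL → not nullable.
- payload: declared NOT NULL → not nullable.
- api_key_id: UNIQUE does not imply NOT NULL → nullable.
- email: no NOT NULL constraint applies → nullable.
- currency: CHECK does not forbid NULL (a CHECK constraint passes when its expression is NULL) → nullable.
- kind: part of the PRIMARY KEY, which implies NOT NULL → not nullable.

url, api_key_id, email, currency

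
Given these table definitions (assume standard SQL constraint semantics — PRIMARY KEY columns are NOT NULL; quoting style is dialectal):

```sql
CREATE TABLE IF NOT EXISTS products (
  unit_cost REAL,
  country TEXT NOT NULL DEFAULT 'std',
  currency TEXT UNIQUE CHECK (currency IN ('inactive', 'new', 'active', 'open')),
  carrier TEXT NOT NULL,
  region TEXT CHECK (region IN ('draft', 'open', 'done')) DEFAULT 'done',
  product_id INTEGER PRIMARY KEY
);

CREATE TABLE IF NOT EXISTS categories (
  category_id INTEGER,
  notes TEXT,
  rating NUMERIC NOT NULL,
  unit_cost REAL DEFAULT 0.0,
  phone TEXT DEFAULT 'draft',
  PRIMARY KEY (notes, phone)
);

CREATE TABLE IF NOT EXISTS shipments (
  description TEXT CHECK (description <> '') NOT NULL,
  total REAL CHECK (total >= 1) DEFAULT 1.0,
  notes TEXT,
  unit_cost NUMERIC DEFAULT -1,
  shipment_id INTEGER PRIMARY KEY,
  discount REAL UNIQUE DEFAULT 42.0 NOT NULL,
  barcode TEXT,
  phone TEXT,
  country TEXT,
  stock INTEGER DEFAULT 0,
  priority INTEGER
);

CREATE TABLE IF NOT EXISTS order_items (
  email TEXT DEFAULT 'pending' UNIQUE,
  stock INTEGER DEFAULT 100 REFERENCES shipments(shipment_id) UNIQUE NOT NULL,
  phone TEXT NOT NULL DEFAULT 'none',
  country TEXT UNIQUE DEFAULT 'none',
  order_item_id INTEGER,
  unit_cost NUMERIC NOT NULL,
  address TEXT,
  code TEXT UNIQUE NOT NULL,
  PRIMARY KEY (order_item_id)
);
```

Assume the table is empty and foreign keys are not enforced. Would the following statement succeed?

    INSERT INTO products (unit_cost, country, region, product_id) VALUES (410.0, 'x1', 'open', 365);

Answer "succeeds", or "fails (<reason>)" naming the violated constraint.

carrier is omitted from the column list and has no DEFAULT, so it would receive NULL.
But carrier is declared NOT NULL.

fails (NOT NULL on carrier)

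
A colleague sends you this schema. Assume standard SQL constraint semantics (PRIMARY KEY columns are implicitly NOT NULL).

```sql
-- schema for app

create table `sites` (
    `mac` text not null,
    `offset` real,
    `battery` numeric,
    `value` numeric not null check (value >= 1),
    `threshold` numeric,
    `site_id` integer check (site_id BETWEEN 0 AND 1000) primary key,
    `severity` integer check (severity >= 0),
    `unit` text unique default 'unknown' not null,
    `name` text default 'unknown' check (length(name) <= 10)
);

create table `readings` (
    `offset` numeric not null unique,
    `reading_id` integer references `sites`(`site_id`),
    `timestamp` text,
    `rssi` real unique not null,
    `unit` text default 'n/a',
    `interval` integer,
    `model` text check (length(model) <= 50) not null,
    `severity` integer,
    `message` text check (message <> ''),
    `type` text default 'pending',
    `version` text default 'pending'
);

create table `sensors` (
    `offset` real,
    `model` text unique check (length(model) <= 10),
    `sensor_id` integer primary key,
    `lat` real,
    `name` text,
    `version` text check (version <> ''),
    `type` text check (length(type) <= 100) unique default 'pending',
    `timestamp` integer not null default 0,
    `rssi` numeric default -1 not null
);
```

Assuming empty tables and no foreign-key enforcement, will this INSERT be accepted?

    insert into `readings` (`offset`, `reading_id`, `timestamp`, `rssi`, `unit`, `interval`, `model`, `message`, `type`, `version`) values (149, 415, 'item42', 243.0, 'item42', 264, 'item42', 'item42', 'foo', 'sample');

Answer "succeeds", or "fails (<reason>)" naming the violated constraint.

succeeds

NOT NULL columns: model is supplied; offset is supplied; rssi is supplied.
CHECK constraints: 'item42' satisfies (length(model) <= 50); 'item42' satisfies (message <> '').
No constraint is violated.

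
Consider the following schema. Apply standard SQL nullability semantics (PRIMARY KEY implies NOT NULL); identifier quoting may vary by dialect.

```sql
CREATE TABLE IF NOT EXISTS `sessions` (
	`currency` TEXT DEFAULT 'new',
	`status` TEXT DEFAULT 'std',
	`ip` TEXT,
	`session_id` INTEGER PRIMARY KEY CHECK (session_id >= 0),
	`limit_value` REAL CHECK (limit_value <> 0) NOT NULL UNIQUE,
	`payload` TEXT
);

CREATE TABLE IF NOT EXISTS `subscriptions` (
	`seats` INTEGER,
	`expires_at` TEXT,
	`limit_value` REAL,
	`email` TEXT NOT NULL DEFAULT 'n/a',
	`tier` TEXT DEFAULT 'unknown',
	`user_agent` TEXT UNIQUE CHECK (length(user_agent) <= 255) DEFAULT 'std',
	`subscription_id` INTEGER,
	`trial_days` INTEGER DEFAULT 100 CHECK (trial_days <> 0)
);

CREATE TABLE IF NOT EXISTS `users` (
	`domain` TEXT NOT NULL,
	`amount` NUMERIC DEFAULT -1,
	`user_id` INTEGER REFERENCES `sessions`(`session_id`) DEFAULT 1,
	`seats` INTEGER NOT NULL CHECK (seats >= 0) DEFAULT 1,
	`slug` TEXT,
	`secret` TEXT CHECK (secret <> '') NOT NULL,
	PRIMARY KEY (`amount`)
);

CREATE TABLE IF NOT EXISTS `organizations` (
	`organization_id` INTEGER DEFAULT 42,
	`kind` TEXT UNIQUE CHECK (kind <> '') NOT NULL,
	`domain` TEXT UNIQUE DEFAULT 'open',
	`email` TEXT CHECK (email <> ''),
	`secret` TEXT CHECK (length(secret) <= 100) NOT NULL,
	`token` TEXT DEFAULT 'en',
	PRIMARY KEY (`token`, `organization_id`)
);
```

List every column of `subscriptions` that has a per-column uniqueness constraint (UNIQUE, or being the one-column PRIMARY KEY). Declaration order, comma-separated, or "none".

- seats: no UNIQUE or single-column PK constraint.
- expires_at: no UNIQUE or single-column PK constraint.
- limit_value: no UNIQUE or single-column PK constraint.
- email: no UNIQUE or single-column PK constraint.
- tier: no UNIQUE or single-column PK constraint.
- user_agent: declared UNIQUE → unique.
- subscription_id: no UNIQUE or single-column PK constraint.
- trial_days: no UNIQUE or single-column PK constraint.

user_agent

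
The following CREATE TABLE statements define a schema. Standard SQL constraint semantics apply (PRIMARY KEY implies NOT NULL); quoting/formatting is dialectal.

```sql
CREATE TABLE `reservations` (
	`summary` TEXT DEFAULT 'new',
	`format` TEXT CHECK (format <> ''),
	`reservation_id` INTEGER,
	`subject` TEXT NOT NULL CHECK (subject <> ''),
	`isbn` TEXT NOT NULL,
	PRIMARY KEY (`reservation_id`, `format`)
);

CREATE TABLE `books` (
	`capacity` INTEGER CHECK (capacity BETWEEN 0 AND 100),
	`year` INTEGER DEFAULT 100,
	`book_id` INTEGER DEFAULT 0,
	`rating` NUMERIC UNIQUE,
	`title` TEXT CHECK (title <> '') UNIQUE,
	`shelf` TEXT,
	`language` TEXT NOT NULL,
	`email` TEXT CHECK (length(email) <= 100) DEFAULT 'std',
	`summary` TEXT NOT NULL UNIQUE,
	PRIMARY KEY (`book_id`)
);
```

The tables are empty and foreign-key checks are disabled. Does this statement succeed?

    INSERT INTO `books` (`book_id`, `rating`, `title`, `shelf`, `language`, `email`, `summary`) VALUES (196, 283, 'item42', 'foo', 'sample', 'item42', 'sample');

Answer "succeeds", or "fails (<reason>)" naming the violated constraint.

succeeds

NOT NULL columns: book_id is supplied; language is supplied; summary is supplied.
CHECK constraints: 'item42' satisfies (title <> ''); 'item42' satisfies (length(email) <= 100).
No constraint is violated.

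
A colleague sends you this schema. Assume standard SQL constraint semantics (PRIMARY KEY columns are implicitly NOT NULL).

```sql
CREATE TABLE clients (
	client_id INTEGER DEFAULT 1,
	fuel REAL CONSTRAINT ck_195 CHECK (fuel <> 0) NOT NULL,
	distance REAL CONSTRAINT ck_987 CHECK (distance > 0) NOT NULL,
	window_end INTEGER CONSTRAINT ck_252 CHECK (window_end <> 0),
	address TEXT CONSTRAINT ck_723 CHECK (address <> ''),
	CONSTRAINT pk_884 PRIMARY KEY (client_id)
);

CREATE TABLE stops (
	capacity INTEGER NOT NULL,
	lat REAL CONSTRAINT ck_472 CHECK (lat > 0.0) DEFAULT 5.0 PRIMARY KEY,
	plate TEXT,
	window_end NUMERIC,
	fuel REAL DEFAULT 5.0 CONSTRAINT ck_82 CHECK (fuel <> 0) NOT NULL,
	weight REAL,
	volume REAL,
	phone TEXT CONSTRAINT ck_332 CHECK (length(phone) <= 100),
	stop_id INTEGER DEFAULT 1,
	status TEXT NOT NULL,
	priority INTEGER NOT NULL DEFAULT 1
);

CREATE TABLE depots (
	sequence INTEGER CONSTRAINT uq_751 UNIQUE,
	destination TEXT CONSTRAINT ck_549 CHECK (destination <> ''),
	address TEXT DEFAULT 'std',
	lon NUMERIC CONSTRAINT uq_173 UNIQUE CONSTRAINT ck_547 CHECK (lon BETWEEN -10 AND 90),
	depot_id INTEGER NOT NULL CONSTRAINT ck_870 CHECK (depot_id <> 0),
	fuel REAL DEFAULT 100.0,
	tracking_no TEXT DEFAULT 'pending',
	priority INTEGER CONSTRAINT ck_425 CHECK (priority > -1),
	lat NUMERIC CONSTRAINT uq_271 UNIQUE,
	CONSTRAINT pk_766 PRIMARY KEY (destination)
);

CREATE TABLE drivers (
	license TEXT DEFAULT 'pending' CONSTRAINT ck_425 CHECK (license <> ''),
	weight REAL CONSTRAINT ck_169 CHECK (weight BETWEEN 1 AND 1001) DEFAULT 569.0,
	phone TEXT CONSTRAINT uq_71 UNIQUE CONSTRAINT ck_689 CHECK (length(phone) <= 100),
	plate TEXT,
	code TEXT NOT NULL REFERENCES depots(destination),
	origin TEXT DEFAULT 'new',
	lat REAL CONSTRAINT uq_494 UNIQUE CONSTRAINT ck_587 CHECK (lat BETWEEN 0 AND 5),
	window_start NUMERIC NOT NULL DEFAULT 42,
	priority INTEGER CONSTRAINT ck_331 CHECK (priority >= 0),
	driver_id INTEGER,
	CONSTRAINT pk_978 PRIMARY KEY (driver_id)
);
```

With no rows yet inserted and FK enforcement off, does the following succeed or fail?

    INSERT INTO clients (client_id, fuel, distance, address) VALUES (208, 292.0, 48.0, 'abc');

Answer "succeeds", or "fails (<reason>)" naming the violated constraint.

NOT NULL columns: client_id is supplied; distance is supplied; fuel is supplied.
CHECK constraints: 292.0 satisfies (fuel <> 0); 48.0 satisfies (distance > 0); 'abc' satisfies (address <> '').
No constraint is violated.

succeeds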